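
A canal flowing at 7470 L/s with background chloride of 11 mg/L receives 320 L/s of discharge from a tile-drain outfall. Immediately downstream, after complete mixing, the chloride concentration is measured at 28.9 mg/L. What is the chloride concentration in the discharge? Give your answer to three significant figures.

447 mg/L

Mass balance: 7470·11.00 + 320.0·Cₑ = 7790·28.90
→ Cₑ = (7790·28.90 − 7470·11.00) / 320.0 = 446.8 mg/L.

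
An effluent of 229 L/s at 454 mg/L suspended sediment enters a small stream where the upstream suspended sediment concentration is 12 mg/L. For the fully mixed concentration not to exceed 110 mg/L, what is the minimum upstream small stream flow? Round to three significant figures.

Set C_mix = 110: (Q·12.00 + 229.0·454.0) / (Q + 229.0) = 110
→ Q = 229.0·(454.0 − 110)/(110 − 12.00) = 803.8 L/s.

804 L/s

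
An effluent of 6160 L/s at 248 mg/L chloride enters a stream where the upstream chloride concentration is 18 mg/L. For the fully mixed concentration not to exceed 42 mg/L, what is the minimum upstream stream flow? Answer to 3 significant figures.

52900 L/s

Set C_mix = 42: (Q·18.00 + 6160·248.0) / (Q + 6160) = 42
→ Q = 6160·(248.0 − 42)/(42 − 18.00) = 52870 L/s.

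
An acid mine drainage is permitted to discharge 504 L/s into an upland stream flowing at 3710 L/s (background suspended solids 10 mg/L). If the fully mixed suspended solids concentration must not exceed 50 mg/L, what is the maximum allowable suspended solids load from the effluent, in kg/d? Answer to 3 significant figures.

15000 kg/d

Mass balance at the limit: 3710·10.00 + 504.0·Cₑ = 4214·50 → Cₑ = 344.4 mg/L.
504.0 L/s = 0.5040 m³/s. Load = 0.5040 m³/s × 344.4 g/m³ × 86 400 s/d = 15000 kg/d.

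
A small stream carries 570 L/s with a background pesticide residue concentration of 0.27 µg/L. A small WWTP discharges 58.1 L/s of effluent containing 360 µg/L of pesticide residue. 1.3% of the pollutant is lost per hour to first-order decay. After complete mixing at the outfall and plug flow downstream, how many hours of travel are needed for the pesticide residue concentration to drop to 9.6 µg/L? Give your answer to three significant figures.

95.6 h

Mass balance: C = (570.0·0.2700 + 58.10·360.0) / 628.1 = 21070/628.1 = 33.55 µg/L.
1.3%/h lost → k = −ln(1 − 0.013) = 0.01309 h⁻¹.
33.55·exp(−k·t) = 9.6 → t = ln(33.55/9.6)/k = 344200 s = 95.61 h.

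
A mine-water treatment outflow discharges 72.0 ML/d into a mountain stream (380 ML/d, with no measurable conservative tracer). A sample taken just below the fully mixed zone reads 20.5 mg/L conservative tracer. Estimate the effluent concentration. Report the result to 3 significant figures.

129 mg/L

Mass balance: 380.0·0 + 72.00·Cₑ = 452.0·20.50
→ Cₑ = (452.0·20.50 − 380.0·0) / 72.00 = 128.7 mg/L.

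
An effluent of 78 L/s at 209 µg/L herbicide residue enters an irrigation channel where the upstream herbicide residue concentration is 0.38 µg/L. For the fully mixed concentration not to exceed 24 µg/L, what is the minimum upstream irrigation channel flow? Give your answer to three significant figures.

Set C_mix = 24: (Q·0.3800 + 78.00·209.0) / (Q + 78.00) = 24
→ Q = 78.00·(209.0 − 24)/(24 − 0.3800) = 610.9 L/s.

611 L/s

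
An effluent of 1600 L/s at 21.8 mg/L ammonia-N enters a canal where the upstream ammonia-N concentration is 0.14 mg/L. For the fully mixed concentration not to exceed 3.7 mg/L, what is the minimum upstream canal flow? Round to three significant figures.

8130 L/s

Set C_mix = 3.7: (Q·0.1400 + 1600·21.80) / (Q + 1600) = 3.7
→ Q = 1600·(21.80 − 3.7)/(3.7 − 0.1400) = 8135 L/s.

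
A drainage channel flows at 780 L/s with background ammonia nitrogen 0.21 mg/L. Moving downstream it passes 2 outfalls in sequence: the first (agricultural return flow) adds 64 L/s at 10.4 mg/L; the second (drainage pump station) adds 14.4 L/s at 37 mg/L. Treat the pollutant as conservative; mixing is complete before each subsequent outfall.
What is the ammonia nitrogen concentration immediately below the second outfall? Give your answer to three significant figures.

1.59 mg/L

Outfall 1: combined Q = 844.0 L/s; C = (780.0·0.2100 + 64.00·10.40)/844.0 = 0.9827 mg/L.
Outfall 2: combined Q = 858.4 L/s; C = (844.0·0.9827 + 14.40·37.00)/858.4 = 1.587 mg/L.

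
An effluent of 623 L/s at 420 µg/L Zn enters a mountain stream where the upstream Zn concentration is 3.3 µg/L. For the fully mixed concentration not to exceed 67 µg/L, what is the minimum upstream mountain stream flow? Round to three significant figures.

Set C_mix = 67: (Q·3.300 + 623.0·420.0) / (Q + 623.0) = 67
→ Q = 623.0·(420.0 − 67)/(67 − 3.300) = 3452 L/s.

3450 L/s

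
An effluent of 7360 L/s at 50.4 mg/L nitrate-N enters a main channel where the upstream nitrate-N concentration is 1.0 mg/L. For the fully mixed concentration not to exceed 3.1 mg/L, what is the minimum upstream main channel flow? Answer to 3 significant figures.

Set C_mix = 3.1: (Q·1.000 + 7360·50.40) / (Q + 7360) = 3.1
→ Q = 7360·(50.40 − 3.1)/(3.1 − 1.000) = 165800 L/s.

166000 L/s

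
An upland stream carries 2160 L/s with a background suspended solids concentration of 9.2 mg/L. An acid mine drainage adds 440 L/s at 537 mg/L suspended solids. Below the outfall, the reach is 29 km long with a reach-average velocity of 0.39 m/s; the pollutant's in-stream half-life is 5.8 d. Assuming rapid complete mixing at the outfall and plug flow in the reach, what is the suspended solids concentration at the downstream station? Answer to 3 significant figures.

88.9 mg/L

After mixing, C = (2160·9.200 + 440.0·537.0) / 2600 = 256200/2600 = 98.52 mg/L.
Travel time t = 29·1000 / 0.39 = 74360 s = 20.66 h.
Half-life 5.8 d → k = ln 2 / 5.8 = 0.1195 d⁻¹.
After decay, C = 98.52 × e^(−kt) = 98.52 × 0.9023 = 88.89 mg/L.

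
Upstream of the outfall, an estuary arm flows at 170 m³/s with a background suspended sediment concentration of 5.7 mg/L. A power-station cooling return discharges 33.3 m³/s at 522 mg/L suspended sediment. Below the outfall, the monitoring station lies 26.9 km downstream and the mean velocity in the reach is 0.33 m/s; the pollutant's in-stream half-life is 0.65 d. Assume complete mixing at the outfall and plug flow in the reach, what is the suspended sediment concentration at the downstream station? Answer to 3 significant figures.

After mixing, C = (170.0·5.700 + 33.30·522.0) / 203.3 = 18350/203.3 = 90.27 mg/L.
Travel time t = 26.9·1000 / 0.33 = 81520 s = 22.64 h.
Half-life 0.65 d → k = ln 2 / 0.65 = 1.066 d⁻¹.
First-order decay: C = 90.27·exp(−k·t) = 90.27·0.3656 = 33.01 mg/L.

33.0 mg/L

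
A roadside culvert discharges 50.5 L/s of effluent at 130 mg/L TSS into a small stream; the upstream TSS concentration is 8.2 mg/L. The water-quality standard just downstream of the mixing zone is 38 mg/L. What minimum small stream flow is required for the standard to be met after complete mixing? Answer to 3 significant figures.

Set C_mix = 38: (Q·8.200 + 50.50·130.0) / (Q + 50.50) = 38
→ Q = 50.50·(130.0 − 38)/(38 − 8.200) = 155.9 L/s.

156 L/s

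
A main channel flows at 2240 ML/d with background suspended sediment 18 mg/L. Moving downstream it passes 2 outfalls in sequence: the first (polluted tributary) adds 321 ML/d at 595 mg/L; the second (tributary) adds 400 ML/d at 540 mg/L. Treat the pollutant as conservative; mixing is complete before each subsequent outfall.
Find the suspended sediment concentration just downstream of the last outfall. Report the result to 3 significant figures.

151 mg/L

Below outfall 1: Q → 2561 ML/d, C = (2240·18.00 + 321.0·595.0)/2561 = 90.32 mg/L.
Below outfall 2: Q → 2961 ML/d, C = (2561·90.32 + 400.0·540.0)/2961 = 151.1 mg/L.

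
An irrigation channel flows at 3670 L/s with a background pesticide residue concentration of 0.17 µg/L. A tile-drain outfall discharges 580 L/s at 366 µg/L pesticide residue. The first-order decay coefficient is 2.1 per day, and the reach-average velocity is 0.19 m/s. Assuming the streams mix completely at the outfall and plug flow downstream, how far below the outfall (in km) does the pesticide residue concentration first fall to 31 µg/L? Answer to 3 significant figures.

3.75 km

Mixed concentration C = ΣQC/ΣQ = (3670·0.1700 + 580.0·366.0) / 4250 = 212900/4250 = 50.10 µg/L.
Set 50.10·exp(−k·t) = 31 → t = ln(50.10/31)/k = 19750 s = 5.485 h.
Distance = v·t = 0.19·19750 = 3752 m = 3.752 km.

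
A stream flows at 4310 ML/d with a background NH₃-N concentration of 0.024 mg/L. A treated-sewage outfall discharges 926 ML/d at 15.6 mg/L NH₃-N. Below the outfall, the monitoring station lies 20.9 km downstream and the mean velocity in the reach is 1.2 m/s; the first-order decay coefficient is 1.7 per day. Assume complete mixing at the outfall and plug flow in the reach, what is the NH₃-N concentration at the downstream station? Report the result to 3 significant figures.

Mass balance: C = (4310·0.02400 + 926.0·15.60) / 5236 = 14550/5236 = 2.779 mg/L.
Travel time t = 20.9·1000 / 1.2 = 17420 s = 4.838 h.
After decay, C = 2.779 × e^(−kt) = 2.779 × 0.7099 = 1.972 mg/L.

1.97 mg/L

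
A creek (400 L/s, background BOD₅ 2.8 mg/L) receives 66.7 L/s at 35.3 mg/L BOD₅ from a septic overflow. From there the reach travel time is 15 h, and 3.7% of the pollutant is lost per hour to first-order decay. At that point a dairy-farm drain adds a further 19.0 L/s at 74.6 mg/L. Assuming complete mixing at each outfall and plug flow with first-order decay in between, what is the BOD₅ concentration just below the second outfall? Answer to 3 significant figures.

6.98 mg/L

Flow-weighted average: C = (400.0·2.800 + 66.70·35.30) / 466.7 = 3475/466.7 = 7.445 mg/L; combined flow 466.7 L/s.
3.7%/h lost → k = −ln(1 − 0.037) = 0.03770 h⁻¹.
Applying C = C₀e^(−kt): 7.445 × 0.5681 = 4.229 mg/L.
Second outfall: C = (466.7·4.229 + 19.00·74.60)/485.7 = 6.982 mg/L.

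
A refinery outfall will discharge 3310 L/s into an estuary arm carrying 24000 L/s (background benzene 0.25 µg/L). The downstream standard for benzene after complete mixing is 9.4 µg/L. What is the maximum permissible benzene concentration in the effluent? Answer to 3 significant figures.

At the limit, (Qr·Cr + Qe·Cₑ)/(Qr + Qe) = 9.4:
Cₑ = (27310·9.4 − 24000·0.2500) / 3310 = 75.74 µg/L.

75.7 µg/L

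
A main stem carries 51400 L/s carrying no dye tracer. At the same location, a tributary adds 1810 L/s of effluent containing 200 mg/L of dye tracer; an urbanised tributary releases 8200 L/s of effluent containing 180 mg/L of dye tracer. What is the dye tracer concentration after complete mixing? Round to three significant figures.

29.9 mg/L

Flow-weighted average: C = (51400·0 + 1810·200.0 + 8200·180.0) / 61410 = 1838000/61410 = 29.93 mg/L.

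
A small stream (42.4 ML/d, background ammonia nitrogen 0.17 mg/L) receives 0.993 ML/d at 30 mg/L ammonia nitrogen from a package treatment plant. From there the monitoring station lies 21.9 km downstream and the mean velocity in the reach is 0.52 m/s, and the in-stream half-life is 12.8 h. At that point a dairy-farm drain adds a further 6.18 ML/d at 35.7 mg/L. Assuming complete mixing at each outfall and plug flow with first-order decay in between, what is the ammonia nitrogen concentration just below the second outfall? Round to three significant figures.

Mixed concentration C = ΣQC/ΣQ = (42.40·0.1700 + 0.9930·30.00) / 43.39 = 37.00/43.39 = 0.8526 mg/L; combined flow 43.39 ML/d.
Travel time t = 21.9·1000 / 0.52 = 42120 s = 11.70 h.
Half-life 12.8 h → k = ln 2 / 12.8 = 0.05415 h⁻¹ = 1.300 d⁻¹.
Decay over the reach: 0.8526·exp(−kt) = 0.8526·0.5307 = 0.4525 mg/L.
Second outfall: C = (43.39·0.4525 + 6.180·35.70)/49.57 = 4.847 mg/L.

4.85 mg/L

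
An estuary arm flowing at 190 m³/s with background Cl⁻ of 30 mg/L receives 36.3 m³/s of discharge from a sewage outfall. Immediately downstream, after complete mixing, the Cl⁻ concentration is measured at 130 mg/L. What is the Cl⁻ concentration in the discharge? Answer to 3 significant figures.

Mass balance: 190.0·30.00 + 36.30·Cₑ = 226.3·130.0
→ Cₑ = (226.3·130.0 − 190.0·30.00) / 36.30 = 653.4 mg/L.

653 mg/L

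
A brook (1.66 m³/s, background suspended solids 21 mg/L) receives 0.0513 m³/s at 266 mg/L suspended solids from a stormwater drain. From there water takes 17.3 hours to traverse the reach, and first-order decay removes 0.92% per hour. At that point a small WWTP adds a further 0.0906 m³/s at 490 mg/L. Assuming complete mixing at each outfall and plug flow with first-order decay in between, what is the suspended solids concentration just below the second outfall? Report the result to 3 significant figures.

Mixed concentration C = ΣQC/ΣQ = (1.660·21.00 + 0.05130·266.0) / 1.711 = 48.51/1.711 = 28.34 mg/L; combined flow 1.711 m³/s.
0.92%/h lost → k = −ln(1 − 0.0092) = 0.009243 h⁻¹.
Decay over the reach: 28.34·exp(−kt) = 28.34·0.8522 = 24.16 mg/L.
At the second outfall, C = (1.711·24.16 + 0.09060·490.0) / (1.711 + 0.09060) = 47.58 mg/L.

47.6 mg/L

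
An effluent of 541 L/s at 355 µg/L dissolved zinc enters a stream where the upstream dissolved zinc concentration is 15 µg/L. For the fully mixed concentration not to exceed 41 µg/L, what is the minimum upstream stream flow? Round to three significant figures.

6530 L/s

Set C_mix = 41: (Q·15.00 + 541.0·355.0) / (Q + 541.0) = 41
→ Q = 541.0·(355.0 − 41)/(41 − 15.00) = 6534 L/s.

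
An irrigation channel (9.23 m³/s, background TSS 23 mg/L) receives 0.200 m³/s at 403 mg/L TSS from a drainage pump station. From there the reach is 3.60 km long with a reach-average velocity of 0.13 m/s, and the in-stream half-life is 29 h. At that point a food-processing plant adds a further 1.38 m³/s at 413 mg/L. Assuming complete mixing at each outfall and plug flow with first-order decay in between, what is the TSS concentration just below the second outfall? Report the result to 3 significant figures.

Mass balance: C = (9.230·23.00 + 0.2000·403.0) / 9.430 = 292.9/9.430 = 31.06 mg/L; combined flow 9.430 m³/s.
Travel time t = 3.60·1000 / 0.13 = 27690 s = 7.692 h.
Half-life 29 h → k = ln 2 / 29 = 0.02390 h⁻¹ = 0.5736 d⁻¹.
Applying C = C₀e^(−kt): 31.06 × 0.8321 = 25.84 mg/L.
At the second outfall, C = (9.430·25.84 + 1.380·413.0) / (9.430 + 1.380) = 75.27 mg/L.

75.3 mg/L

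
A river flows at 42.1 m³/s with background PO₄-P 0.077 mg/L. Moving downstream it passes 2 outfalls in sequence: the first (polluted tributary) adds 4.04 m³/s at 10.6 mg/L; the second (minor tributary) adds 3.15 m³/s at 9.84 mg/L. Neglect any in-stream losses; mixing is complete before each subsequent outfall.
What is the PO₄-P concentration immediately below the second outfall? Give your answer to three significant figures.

After outfall 1: Q = 42.10 + 4.040 = 46.14 m³/s; C = (42.10·0.07700 + 4.040·10.60)/46.14 = 0.9984 mg/L.
After outfall 2: Q = 46.14 + 3.150 = 49.29 m³/s; C = (46.14·0.9984 + 3.150·9.840)/49.29 = 1.563 mg/L.

1.56 mg/L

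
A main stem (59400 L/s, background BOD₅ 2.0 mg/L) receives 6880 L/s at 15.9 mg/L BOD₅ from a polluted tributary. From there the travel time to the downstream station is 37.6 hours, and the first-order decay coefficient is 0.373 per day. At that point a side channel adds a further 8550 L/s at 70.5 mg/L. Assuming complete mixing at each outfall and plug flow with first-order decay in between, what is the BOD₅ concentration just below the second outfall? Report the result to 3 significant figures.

Flow-weighted average: C = (59400·2.000 + 6880·15.90) / 66280 = 228200/66280 = 3.443 mg/L; combined flow 66280 L/s.
After decay, C = 3.443 × e^(−kt) = 3.443 × 0.5575 = 1.919 mg/L.
Second outfall: C = (66280·1.919 + 8550·70.50)/74830 = 9.755 mg/L.

9.76 mg/L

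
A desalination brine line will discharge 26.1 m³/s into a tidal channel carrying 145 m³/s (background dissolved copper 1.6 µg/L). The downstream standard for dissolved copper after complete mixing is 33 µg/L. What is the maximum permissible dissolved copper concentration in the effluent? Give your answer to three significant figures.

207 µg/L

At the limit, (Qr·Cr + Qe·Cₑ)/(Qr + Qe) = 33:
Cₑ = (171.1·33 − 145.0·1.600) / 26.10 = 207.4 µg/L.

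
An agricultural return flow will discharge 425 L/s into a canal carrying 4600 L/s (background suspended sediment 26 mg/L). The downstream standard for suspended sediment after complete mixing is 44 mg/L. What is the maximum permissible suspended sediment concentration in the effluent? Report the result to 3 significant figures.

At the limit, (Qr·Cr + Qe·Cₑ)/(Qr + Qe) = 44:
Cₑ = (5025·44 − 4600·26.00) / 425.0 = 238.8 mg/L.

239 mg/L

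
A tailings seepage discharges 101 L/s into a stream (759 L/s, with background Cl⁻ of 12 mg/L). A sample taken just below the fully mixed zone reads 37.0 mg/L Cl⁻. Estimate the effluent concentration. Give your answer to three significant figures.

225 mg/L

Mass balance: 759.0·12.00 + 101.0·Cₑ = 860.0·37.00
→ Cₑ = (860.0·37.00 − 759.0·12.00) / 101.0 = 224.9 mg/L.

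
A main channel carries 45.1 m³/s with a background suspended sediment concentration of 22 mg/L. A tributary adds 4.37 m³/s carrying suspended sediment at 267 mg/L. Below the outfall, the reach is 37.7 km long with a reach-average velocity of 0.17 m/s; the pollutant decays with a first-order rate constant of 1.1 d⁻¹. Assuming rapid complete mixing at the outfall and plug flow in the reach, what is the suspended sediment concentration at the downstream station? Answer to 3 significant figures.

2.59 mg/L

Mixed concentration C = ΣQC/ΣQ = (45.10·22.00 + 4.370·267.0) / 49.47 = 2159/49.47 = 43.64 mg/L.
Travel time t = 37.7·1000 / 0.17 = 221800 s = 61.60 h.
Applying C = C₀e^(−kt): 43.64 × 0.05940 = 2.593 mg/L.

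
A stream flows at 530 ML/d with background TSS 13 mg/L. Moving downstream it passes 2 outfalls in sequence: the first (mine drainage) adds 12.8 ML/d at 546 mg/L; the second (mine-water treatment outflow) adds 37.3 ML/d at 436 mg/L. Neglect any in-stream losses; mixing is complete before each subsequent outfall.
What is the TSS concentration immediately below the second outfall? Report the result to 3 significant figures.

52.0 mg/L

Outfall 1: combined Q = 542.8 ML/d; C = (530.0·13.00 + 12.80·546.0)/542.8 = 25.57 mg/L.
Outfall 2: combined Q = 580.1 ML/d; C = (542.8·25.57 + 37.30·436.0)/580.1 = 51.96 mg/L.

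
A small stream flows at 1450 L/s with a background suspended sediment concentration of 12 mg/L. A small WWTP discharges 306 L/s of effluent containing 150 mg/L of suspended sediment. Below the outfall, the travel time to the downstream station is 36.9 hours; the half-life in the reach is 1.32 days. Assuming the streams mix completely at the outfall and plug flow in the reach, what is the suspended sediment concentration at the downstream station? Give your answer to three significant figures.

16.1 mg/L

Flow-weighted average: C = (1450·12.00 + 306.0·150.0) / 1756 = 63300/1756 = 36.05 mg/L.
Half-life 1.32 d → k = ln 2 / 1.32 = 0.5251 d⁻¹.
Applying C = C₀e^(−kt): 36.05 × 0.4460 = 16.08 mg/L.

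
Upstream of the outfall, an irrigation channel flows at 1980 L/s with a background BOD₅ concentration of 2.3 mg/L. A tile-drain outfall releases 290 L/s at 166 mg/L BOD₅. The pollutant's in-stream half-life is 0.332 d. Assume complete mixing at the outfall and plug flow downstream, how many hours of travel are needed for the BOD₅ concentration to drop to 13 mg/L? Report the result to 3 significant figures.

6.66 h

Conservation of mass: C = (1980·2.300 + 290.0·166.0) / 2270 = 52690/2270 = 23.21 mg/L.
Half-life 0.332 d → k = ln 2 / 0.332 = 2.088 d⁻¹.
23.21·exp(−k·t) = 13 → t = ln(23.21/13)/k = 23990 s = 6.665 h.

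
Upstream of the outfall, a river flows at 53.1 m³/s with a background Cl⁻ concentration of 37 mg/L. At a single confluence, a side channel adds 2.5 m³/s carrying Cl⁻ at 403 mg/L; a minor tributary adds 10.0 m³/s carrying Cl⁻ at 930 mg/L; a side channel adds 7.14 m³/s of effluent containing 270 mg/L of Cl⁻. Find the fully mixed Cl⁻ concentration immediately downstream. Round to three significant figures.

Flow-weighted average: C = (53.10·37.00 + 2.500·403.0 + 10.00·930.0 + 7.140·270.0) / 72.74 = 14200/72.74 = 195.2 mg/L.

195 mg/L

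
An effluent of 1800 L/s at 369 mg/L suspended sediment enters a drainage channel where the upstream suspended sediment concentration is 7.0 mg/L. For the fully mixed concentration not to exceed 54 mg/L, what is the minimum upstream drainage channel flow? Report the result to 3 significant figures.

12100 L/s

Set C_mix = 54: (Q·7.000 + 1800·369.0) / (Q + 1800) = 54
→ Q = 1800·(369.0 − 54)/(54 − 7.000) = 12060 L/s.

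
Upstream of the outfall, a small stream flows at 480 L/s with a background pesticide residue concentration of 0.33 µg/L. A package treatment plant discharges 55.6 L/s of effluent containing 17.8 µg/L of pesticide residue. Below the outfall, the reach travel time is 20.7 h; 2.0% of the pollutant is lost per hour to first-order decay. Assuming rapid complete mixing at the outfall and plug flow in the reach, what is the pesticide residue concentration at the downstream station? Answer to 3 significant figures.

After mixing, C = (480.0·0.3300 + 55.60·17.80) / 535.6 = 1148/535.6 = 2.144 µg/L.
2.0%/h lost → k = −ln(1 − 0.02) = 0.02020 h⁻¹.
Decay over the reach: 2.144·exp(−kt) = 2.144·0.6582 = 1.411 µg/L.

1.41 µg/L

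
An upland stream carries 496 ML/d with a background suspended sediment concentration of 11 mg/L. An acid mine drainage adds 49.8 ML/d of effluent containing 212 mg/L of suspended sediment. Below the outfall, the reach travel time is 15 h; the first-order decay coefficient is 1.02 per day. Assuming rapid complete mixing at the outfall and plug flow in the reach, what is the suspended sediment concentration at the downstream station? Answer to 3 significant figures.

Flow-weighted average: C = (496.0·11.00 + 49.80·212.0) / 545.8 = 16010/545.8 = 29.34 mg/L.
After decay, C = 29.34 × e^(−kt) = 29.34 × 0.5286 = 15.51 mg/L.

15.5 mg/L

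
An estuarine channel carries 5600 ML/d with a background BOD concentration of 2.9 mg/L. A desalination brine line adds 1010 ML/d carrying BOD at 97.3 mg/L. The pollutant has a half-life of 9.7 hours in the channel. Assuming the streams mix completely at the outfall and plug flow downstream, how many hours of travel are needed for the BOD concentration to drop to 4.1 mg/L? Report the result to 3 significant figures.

Flow-weighted average: C = (5600·2.900 + 1010·97.30) / 6610 = 114500/6610 = 17.32 mg/L.
Half-life 9.7 h → k = ln 2 / 9.7 = 0.07146 h⁻¹ = 1.715 d⁻¹.
17.32·exp(−k·t) = 4.1 → t = ln(17.32/4.1)/k = 72600 s = 20.17 h.

20.2 h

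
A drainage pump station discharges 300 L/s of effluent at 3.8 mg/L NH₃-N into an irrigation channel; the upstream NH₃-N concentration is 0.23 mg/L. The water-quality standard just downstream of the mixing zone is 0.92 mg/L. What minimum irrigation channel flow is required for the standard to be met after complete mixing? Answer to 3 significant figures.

1250 L/s

Set C_mix = 0.92: (Q·0.2300 + 300.0·3.800) / (Q + 300.0) = 0.92
→ Q = 300.0·(3.800 − 0.92)/(0.92 − 0.2300) = 1252 L/s.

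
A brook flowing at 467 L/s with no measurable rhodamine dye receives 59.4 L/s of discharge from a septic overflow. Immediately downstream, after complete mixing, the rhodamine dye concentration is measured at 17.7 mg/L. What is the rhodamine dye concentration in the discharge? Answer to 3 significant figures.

157 mg/L

Mass balance: 467.0·0 + 59.40·Cₑ = 526.4·17.70
→ Cₑ = (526.4·17.70 − 467.0·0) / 59.40 = 156.9 mg/L.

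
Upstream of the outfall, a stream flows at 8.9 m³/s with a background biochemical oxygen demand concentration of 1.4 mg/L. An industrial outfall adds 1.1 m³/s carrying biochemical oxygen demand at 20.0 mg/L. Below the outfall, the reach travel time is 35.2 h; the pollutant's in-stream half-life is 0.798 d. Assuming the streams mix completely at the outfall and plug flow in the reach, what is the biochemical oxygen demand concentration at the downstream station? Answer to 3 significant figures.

Mixed concentration C = ΣQC/ΣQ = (8.900·1.400 + 1.100·20.00) / 10.00 = 34.46/10.00 = 3.446 mg/L.
Half-life 0.798 d → k = ln 2 / 0.798 = 0.8686 d⁻¹.
Decay over the reach: 3.446·exp(−kt) = 3.446·0.2797 = 0.9639 mg/L.

0.964 mg/L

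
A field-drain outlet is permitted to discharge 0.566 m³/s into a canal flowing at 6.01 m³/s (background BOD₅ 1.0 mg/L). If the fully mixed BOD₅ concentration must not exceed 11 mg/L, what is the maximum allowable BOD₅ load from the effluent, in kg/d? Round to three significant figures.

5730 kg/d

Mass balance at the limit: 6.010·1.000 + 0.5660·Cₑ = 6.576·11 → Cₑ = 117.2 mg/L.
Load = 0.5660 m³/s × 117.2 g/m³ × 86 400 s/d = 5731 kg/d.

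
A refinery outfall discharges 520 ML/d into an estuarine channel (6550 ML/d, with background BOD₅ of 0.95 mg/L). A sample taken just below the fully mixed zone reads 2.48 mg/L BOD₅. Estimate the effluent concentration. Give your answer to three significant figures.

21.8 mg/L

Mass balance: 6550·0.9500 + 520.0·Cₑ = 7070·2.480
→ Cₑ = (7070·2.480 − 6550·0.9500) / 520.0 = 21.75 mg/L.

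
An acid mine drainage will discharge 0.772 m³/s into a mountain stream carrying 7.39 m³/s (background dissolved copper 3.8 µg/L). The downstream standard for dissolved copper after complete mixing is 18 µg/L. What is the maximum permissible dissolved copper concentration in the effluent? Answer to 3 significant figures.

At the limit, (Qr·Cr + Qe·Cₑ)/(Qr + Qe) = 18:
Cₑ = (8.162·18 − 7.390·3.800) / 0.7720 = 153.9 µg/L.

154 µg/L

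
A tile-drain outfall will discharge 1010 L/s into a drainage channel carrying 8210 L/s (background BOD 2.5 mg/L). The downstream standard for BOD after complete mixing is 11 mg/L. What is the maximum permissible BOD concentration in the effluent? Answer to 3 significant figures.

80.1 mg/L

At the limit, (Qr·Cr + Qe·Cₑ)/(Qr + Qe) = 11:
Cₑ = (9220·11 − 8210·2.500) / 1010 = 80.09 mg/L.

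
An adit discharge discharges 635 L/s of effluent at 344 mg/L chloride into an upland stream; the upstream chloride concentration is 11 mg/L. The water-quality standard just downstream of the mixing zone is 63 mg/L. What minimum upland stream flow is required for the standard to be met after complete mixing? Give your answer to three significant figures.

3430 L/s

Set C_mix = 63: (Q·11.00 + 635.0·344.0) / (Q + 635.0) = 63
→ Q = 635.0·(344.0 − 63)/(63 − 11.00) = 3431 L/s.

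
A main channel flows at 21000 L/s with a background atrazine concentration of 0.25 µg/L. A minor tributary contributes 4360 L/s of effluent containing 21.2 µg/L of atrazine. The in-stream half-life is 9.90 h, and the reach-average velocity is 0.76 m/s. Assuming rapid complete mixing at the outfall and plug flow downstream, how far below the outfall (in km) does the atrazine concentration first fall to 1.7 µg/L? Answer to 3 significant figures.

32.0 km

After mixing, C = (21000·0.2500 + 4360·21.20) / 25360 = 97680/25360 = 3.852 µg/L.
Half-life 9.90 h → k = ln 2 / 9.90 = 0.07001 h⁻¹ = 1.680 d⁻¹.
Set 3.852·exp(−k·t) = 1.7 → t = ln(3.852/1.7)/k = 42060 s = 11.68 h.
Distance = v·t = 0.76·42060 = 31960 m = 31.96 km.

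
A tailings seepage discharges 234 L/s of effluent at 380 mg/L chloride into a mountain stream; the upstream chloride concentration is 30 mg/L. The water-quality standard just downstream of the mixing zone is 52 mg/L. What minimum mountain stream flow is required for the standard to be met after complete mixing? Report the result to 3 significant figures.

3490 L/s

Set C_mix = 52: (Q·30.00 + 234.0·380.0) / (Q + 234.0) = 52
→ Q = 234.0·(380.0 − 52)/(52 − 30.00) = 3489 L/s.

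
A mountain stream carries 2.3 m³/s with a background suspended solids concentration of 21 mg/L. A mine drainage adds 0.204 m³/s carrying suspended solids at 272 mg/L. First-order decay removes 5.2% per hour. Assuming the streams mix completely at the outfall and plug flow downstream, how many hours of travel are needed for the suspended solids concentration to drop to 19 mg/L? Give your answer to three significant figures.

14.6 h

Flow-weighted average: C = (2.300·21.00 + 0.2040·272.0) / 2.504 = 103.8/2.504 = 41.45 mg/L.
5.2%/h lost → k = −ln(1 − 0.052) = 0.05340 h⁻¹.
41.45·exp(−k·t) = 19 → t = ln(41.45/19)/k = 52580 s = 14.61 h.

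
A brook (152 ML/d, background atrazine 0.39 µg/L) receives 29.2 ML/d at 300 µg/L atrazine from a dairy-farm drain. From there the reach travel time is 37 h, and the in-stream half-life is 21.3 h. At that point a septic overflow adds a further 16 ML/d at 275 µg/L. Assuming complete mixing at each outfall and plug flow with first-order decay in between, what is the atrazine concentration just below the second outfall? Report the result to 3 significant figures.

35.7 µg/L

Mass balance: C = (152.0·0.3900 + 29.20·300.0) / 181.2 = 8819/181.2 = 48.67 µg/L; combined flow 181.2 ML/d.
Half-life 21.3 h → k = ln 2 / 21.3 = 0.03254 h⁻¹ = 0.7810 d⁻¹.
First-order decay: C = 48.67·exp(−k·t) = 48.67·0.3000 = 14.60 µg/L.
Second outfall: C = (181.2·14.60 + 16.00·275.0)/197.2 = 35.73 µg/L.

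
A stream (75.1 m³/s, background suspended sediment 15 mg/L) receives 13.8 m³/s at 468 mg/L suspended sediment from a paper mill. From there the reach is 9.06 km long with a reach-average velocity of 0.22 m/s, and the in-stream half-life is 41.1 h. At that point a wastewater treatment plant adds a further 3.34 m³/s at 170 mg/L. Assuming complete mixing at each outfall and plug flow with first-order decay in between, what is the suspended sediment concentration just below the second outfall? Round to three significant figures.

74.0 mg/L

Mixed concentration C = ΣQC/ΣQ = (75.10·15.00 + 13.80·468.0) / 88.90 = 7585/88.90 = 85.32 mg/L; combined flow 88.90 m³/s.
Travel time t = 9.06·1000 / 0.22 = 41180 s = 11.44 h.
Half-life 41.1 h → k = ln 2 / 41.1 = 0.01686 h⁻¹ = 0.4048 d⁻¹.
Decay over the reach: 85.32·exp(−kt) = 85.32·0.8245 = 70.35 mg/L.
At the second outfall, C = (88.90·70.35 + 3.340·170.0) / (88.90 + 3.340) = 73.96 mg/L.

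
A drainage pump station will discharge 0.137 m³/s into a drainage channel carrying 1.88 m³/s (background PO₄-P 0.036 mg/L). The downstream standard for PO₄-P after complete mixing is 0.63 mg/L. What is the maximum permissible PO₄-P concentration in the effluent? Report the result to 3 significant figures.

8.78 mg/L

At the limit, (Qr·Cr + Qe·Cₑ)/(Qr + Qe) = 0.63:
Cₑ = (2.017·0.63 − 1.880·0.03600) / 0.1370 = 8.781 mg/L.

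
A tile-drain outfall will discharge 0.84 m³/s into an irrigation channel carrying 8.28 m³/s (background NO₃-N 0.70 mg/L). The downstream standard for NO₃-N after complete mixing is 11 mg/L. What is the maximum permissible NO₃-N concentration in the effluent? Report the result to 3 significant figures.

At the limit, (Qr·Cr + Qe·Cₑ)/(Qr + Qe) = 11:
Cₑ = (9.120·11 − 8.280·0.7000) / 0.8400 = 112.5 mg/L.

113 mg/L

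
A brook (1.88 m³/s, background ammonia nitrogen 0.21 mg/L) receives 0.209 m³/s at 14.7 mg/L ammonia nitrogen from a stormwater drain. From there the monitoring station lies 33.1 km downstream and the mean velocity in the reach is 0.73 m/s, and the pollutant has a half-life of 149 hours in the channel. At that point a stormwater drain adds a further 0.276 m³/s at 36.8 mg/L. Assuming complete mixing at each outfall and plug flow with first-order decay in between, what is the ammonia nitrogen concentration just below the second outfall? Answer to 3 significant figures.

Mixed concentration C = ΣQC/ΣQ = (1.880·0.2100 + 0.2090·14.70) / 2.089 = 3.467/2.089 = 1.660 mg/L; combined flow 2.089 m³/s.
Travel time t = 33.1·1000 / 0.73 = 45340 s = 12.60 h.
Half-life 149 h → k = ln 2 / 149 = 0.004652 h⁻¹ = 0.1116 d⁻¹.
Applying C = C₀e^(−kt): 1.660 × 0.9431 = 1.565 mg/L.
Second outfall: C = (2.089·1.565 + 0.2760·36.80)/2.365 = 5.677 mg/L.

5.68 mg/L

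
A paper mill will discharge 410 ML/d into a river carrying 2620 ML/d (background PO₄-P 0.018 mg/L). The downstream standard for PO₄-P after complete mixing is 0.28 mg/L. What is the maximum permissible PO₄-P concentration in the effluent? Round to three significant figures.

1.95 mg/L

At the limit, (Qr·Cr + Qe·Cₑ)/(Qr + Qe) = 0.28:
Cₑ = (3030·0.28 − 2620·0.01800) / 410.0 = 1.954 mg/L.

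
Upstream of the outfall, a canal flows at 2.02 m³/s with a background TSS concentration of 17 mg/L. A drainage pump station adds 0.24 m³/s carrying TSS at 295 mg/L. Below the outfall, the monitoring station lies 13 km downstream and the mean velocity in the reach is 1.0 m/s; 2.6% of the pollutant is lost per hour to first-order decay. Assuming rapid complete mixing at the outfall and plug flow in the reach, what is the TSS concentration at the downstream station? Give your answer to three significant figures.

42.3 mg/L

Flow-weighted average: C = (2.020·17.00 + 0.2400·295.0) / 2.260 = 105.1/2.260 = 46.52 mg/L.
Travel time t = 13·1000 / 1.0 = 13000 s = 3.611 h.
2.6%/h lost → k = −ln(1 − 0.026) = 0.02634 h⁻¹.
Decay over the reach: 46.52·exp(−kt) = 46.52·0.9093 = 42.30 mg/L.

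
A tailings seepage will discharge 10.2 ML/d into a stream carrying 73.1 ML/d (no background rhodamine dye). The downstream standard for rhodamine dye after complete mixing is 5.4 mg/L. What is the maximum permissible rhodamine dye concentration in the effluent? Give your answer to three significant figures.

At the limit, (Qr·Cr + Qe·Cₑ)/(Qr + Qe) = 5.4:
Cₑ = (83.30·5.4 − 73.10·0) / 10.20 = 44.10 mg/L.

44.1 mg/L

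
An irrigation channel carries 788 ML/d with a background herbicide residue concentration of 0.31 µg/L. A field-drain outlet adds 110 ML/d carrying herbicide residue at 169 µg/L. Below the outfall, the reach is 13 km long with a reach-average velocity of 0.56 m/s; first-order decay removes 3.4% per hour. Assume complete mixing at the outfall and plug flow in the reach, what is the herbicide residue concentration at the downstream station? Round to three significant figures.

16.8 µg/L

Mixed concentration C = ΣQC/ΣQ = (788.0·0.3100 + 110.0·169.0) / 898.0 = 18830/898.0 = 20.97 µg/L.
Travel time t = 13·1000 / 0.56 = 23210 s = 6.448 h.
3.4%/h lost → k = −ln(1 − 0.034) = 0.03459 h⁻¹.
After decay, C = 20.97 × e^(−kt) = 20.97 × 0.8001 = 16.78 µg/L.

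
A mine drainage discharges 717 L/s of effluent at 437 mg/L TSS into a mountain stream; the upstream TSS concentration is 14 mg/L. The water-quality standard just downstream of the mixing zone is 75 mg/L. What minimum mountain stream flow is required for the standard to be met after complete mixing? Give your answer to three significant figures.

Set C_mix = 75: (Q·14.00 + 717.0·437.0) / (Q + 717.0) = 75
→ Q = 717.0·(437.0 − 75)/(75 − 14.00) = 4255 L/s.

4250 L/s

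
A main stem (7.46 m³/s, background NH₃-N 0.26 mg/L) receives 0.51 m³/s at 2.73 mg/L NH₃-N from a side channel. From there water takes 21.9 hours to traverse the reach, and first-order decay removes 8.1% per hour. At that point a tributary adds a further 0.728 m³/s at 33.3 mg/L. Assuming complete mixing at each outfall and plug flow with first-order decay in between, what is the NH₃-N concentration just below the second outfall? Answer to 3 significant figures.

2.85 mg/L

Flow-weighted average: C = (7.460·0.2600 + 0.5100·2.730) / 7.970 = 3.332/7.970 = 0.4181 mg/L; combined flow 7.970 m³/s.
8.1%/h lost → k = −ln(1 − 0.081) = 0.08447 h⁻¹.
Applying C = C₀e^(−kt): 0.4181 × 0.1573 = 0.06574 mg/L.
Second outfall: C = (7.970·0.06574 + 0.7280·33.30)/8.698 = 2.847 mg/L.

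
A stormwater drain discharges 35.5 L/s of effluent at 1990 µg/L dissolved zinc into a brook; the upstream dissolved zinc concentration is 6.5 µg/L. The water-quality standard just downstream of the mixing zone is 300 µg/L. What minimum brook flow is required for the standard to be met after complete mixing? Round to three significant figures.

Set C_mix = 300: (Q·6.500 + 35.50·1990) / (Q + 35.50) = 300
→ Q = 35.50·(1990 − 300)/(300 − 6.500) = 204.4 L/s.

204 L/s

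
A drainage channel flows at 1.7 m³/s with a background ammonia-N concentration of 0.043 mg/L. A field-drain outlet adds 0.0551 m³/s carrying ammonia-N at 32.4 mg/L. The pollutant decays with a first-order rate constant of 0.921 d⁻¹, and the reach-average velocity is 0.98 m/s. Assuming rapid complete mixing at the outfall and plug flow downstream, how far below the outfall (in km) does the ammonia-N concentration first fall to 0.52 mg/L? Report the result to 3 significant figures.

65.4 km

Conservation of mass: C = (1.700·0.04300 + 0.05510·32.40) / 1.755 = 1.858/1.755 = 1.059 mg/L.
Set 1.059·exp(−k·t) = 0.52 → t = ln(1.059/0.52)/k = 66710 s = 18.53 h.
Distance = v·t = 0.98·66710 = 65370 m = 65.37 km.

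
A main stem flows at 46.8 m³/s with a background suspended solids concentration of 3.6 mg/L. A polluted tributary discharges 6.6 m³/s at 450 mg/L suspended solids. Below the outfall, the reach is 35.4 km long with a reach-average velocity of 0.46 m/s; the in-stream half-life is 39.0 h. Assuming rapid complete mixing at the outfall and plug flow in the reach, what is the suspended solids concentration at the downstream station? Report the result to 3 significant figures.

40.2 mg/L

Flow-weighted average: C = (46.80·3.600 + 6.600·450.0) / 53.40 = 3138/53.40 = 58.77 mg/L.
Travel time t = 35.4·1000 / 0.46 = 76960 s = 21.38 h.
Half-life 39.0 h → k = ln 2 / 39.0 = 0.01777 h⁻¹ = 0.4266 d⁻¹.
Applying C = C₀e^(−kt): 58.77 × 0.6839 = 40.20 mg/L.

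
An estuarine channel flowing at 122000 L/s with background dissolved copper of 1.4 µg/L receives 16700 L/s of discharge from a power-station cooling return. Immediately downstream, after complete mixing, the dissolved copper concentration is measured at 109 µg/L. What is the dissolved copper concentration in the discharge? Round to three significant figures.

Mass balance: 122000·1.400 + 16700·Cₑ = 138700·109.0
→ Cₑ = (138700·109.0 − 122000·1.400) / 16700 = 895.1 µg/L.

895 µg/L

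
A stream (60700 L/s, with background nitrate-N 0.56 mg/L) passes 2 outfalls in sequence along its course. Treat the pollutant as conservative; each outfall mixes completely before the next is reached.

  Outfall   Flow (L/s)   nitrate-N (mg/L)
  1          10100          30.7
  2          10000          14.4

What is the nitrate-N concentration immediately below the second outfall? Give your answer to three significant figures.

6.04 mg/L

After outfall 1: Q = 60700 + 10100 = 70800 L/s; C = (60700·0.5600 + 10100·30.70)/70800 = 4.860 mg/L.
After outfall 2: Q = 70800 + 10000 = 80800 L/s; C = (70800·4.860 + 10000·14.40)/80800 = 6.040 mg/L.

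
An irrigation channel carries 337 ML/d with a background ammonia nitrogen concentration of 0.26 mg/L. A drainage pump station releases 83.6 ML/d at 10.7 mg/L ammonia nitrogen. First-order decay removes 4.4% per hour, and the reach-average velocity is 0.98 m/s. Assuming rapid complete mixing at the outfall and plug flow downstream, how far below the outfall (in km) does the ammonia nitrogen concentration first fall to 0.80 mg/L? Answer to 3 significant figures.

84.0 km

Conservation of mass: C = (337.0·0.2600 + 83.60·10.70) / 420.6 = 982.1/420.6 = 2.335 mg/L.
4.4%/h lost → k = −ln(1 − 0.044) = 0.04500 h⁻¹.
Set 2.335·exp(−k·t) = 0.80 → t = ln(2.335/0.80)/k = 85700 s = 23.81 h.
Distance = v·t = 0.98·85700 = 83990 m = 83.99 km.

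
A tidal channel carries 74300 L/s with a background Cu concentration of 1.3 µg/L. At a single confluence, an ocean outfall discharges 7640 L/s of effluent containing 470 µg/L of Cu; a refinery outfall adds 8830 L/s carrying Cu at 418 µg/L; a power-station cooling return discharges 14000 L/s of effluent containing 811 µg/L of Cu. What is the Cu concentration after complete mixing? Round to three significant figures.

Mixed concentration C = ΣQC/ΣQ = (74300·1.300 + 7640·470.0 + 8830·418.0 + 14000·811.0) / 104800 = 18730000/104800 = 178.8 µg/L.

179 µg/L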